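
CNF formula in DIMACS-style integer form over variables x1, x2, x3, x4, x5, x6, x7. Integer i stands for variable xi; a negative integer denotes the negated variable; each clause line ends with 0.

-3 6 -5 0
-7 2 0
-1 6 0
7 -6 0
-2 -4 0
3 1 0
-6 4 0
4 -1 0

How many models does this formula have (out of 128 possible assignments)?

Satisfying assignments:
  x1=0 x2=0 x3=1 x4=0 x5=0 x6=0 x7=0
  x1=0 x2=0 x3=1 x4=1 x5=0 x6=0 x7=0
  x1=0 x2=1 x3=1 x4=0 x5=0 x6=0 x7=0
  x1=0 x2=1 x3=1 x4=0 x5=0 x6=0 x7=1
Count: 4.

4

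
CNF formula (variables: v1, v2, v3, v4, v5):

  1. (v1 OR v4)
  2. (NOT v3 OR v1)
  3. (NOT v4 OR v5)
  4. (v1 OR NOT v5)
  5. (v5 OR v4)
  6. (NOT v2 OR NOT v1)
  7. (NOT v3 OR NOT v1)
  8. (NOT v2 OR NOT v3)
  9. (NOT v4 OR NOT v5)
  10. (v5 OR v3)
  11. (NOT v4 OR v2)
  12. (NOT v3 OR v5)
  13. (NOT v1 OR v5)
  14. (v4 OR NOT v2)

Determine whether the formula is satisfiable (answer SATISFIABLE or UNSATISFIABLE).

Set v1 = True and propagate.
  then v2 is forced to False.
  then v3 is forced to False.
  then v5 is forced to True.
  then v4 is forced to False.
So v1=True, v2=False, v3=False, v4=False, v5=True is a satisfying assignment.

SATISFIABLE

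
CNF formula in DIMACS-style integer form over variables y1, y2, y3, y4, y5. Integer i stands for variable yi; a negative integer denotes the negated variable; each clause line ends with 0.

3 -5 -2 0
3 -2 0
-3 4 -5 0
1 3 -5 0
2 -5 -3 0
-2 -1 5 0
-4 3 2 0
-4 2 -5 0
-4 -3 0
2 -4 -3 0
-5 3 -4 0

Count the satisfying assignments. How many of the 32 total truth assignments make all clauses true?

6

Satisfying assignments:
  y1=F y2=F y3=F y4=F y5=F
  y1=F y2=F y3=T y4=F y5=F
  y1=F y2=T y3=T y4=F y5=F
  y1=T y2=F y3=F y4=F y5=F
  y1=T y2=F y3=F y4=F y5=T
  y1=T y2=F y3=T y4=F y5=F
Count: 6.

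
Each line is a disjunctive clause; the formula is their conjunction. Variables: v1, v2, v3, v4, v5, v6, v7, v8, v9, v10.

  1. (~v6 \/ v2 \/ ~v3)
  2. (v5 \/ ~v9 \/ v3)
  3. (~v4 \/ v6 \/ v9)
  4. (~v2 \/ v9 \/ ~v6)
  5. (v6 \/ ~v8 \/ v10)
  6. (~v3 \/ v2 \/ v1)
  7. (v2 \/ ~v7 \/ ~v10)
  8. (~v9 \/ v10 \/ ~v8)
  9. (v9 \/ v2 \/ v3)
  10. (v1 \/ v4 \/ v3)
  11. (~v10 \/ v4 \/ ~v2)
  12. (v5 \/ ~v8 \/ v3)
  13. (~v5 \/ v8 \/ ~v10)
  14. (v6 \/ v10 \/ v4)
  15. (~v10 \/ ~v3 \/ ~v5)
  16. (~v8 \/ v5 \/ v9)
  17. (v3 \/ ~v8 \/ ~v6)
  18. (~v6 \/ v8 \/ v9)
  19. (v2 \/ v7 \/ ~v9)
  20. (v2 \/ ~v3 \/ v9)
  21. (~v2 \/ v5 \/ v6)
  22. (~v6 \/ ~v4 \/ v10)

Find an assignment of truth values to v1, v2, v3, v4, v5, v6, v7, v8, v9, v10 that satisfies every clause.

v1=T, v2=T, v3=F, v4=F, v5=T, v6=T, v7=T, v8=F, v9=T, v10=F

Check each clause:
  1. (~v3 \/ v2 \/ ~v6) — v2 is true.
  2. (v3 \/ v5 \/ ~v9) — v5 is true.
  3. (v9 \/ v6 \/ ~v4) — v9 is true.
  4. (v9 \/ ~v2 \/ ~v6) — v9 is true.
  5. (~v8 \/ v10 \/ v6) — ~v8 is true.
  6. (~v3 \/ v2 \/ v1) — v1 is true.
  7. (v2 \/ ~v10 \/ ~v7) — v2 is true.
  8. (~v8 \/ v10 \/ ~v9) — ~v8 is true.
  9. (v3 \/ v9 \/ v2) — v9 is true.
  10. (v4 \/ v1 \/ v3) — v1 is true.
  11. (v4 \/ ~v10 \/ ~v2) — ~v10 is true.
  12. (~v8 \/ v3 \/ v5) — ~v8 is true.
  13. (~v10 \/ v8 \/ ~v5) — ~v10 is true.
  14. (v4 \/ v6 \/ v10) — v6 is true.
  15. (~v3 \/ ~v10 \/ ~v5) — ~v3 is true.
  16. (v9 \/ ~v8 \/ v5) — ~v8 is true.
  17. (~v6 \/ ~v8 \/ v3) — ~v8 is true.
  18. (v9 \/ v8 \/ ~v6) — v9 is true.
  19. (v2 \/ v7 \/ ~v9) — v2 is true.
  20. (v9 \/ v2 \/ ~v3) — v9 is true.
  21. (v5 \/ ~v2 \/ v6) — v5 is true.
  22. (v10 \/ ~v4 \/ ~v6) — ~v4 is true.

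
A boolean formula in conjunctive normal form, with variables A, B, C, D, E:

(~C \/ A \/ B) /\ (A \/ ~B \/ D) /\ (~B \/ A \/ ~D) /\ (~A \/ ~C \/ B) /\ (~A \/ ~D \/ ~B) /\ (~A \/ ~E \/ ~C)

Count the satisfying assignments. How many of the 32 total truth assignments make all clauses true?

Case analysis on A and B:
  A=T, B=T: remaining (C,D,E) ∈ {(F,F,F); (F,F,T); (T,F,F)} — 3.
  A=T, B=F: remaining (C,D,E) ∈ {(F,F,F); (F,F,T); (F,T,F); (F,T,T)} — 4.
  A=F, B=T: a clause becomes empty — 0.
  A=F, B=F: remaining (C,D,E) ∈ {(F,F,F); (F,F,T); (F,T,F); (F,T,T)} — 4.
Total: 3 + 4 + 0 + 4 = 11.

11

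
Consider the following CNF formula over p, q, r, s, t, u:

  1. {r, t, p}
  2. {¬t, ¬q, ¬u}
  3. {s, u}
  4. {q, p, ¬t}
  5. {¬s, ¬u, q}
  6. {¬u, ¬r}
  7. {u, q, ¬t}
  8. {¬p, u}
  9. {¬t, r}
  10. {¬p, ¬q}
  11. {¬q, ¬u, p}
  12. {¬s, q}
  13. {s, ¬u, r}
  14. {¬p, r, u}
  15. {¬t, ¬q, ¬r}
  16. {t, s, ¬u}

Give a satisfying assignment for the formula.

p=F  q=T  r=T  s=T  t=F  u=F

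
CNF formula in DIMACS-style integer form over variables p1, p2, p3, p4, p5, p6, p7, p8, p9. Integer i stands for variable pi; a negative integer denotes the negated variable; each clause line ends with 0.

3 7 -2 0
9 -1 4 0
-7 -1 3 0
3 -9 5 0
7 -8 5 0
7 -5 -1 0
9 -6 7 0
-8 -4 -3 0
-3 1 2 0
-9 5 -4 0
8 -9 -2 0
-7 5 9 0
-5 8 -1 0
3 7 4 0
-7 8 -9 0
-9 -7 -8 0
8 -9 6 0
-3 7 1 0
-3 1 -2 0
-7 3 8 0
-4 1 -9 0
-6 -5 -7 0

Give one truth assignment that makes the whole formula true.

p1=False, p2=False, p3=False, p4=True, p5=True, p6=False, p7=False, p8=False, p9=False

Check each clause:
  1. {p3, p7, ¬p2} — ¬p2 is true.
  2. {p9, ¬p1, p4} — p4 is true.
  3. {p3, ¬p7, ¬p1} — ¬p7 is true.
  4. {p3, p5, ¬p9} — p5 is true.
  5. {¬p8, p7, p5} — ¬p8 is true.
  6. {p7, ¬p5, ¬p1} — ¬p1 is true.
  7. {¬p6, p7, p9} — ¬p6 is true.
  8. {¬p8, ¬p3, ¬p4} — ¬p8 is true.
  9. {¬p3, p1, p2} — ¬p3 is true.
  10. {¬p4, ¬p9, p5} — p5 is true.
  11. {¬p2, p8, ¬p9} — ¬p2 is true.
  12. {¬p7, p9, p5} — p5 is true.
  13. {¬p5, ¬p1, p8} — ¬p1 is true.
  14. {p4, p3, p7} — p4 is true.
  15. {¬p9, ¬p7, p8} — ¬p7 is true.
  16. {¬p8, ¬p7, ¬p9} — ¬p8 is true.
  17. {¬p9, p6, p8} — ¬p9 is true.
  18. {p7, p1, ¬p3} — ¬p3 is true.
  19. {¬p3, p1, ¬p2} — ¬p3 is true.
  20. {¬p7, p8, p3} — ¬p7 is true.
  21. {¬p9, p1, ¬p4} — ¬p9 is true.
  22. {¬p7, ¬p6, ¬p5} — ¬p7 is true.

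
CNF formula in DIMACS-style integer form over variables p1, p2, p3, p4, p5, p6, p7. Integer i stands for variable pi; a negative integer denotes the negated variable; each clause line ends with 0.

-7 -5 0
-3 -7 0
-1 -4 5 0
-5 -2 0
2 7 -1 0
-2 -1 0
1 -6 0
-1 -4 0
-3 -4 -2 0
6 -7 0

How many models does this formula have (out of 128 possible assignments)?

12

Case analysis on p1 and p2:
  p1=T, p2=T: a clause becomes empty — 0.
  p1=T, p2=F: remaining (p3,p4,p5,p6,p7) ∈ {(F,F,F,T,T)} — 1.
  p1=F, p2=T: remaining (p3,p4,p5,p6,p7) ∈ {(F,F,F,F,F); (F,T,F,F,F); (T,F,F,F,F)} — 3.
  p1=F, p2=F: forces p6=F; p7=F; p3, p4, p5 free → 2^3 = 8.
Total: 0 + 1 + 3 + 8 = 12.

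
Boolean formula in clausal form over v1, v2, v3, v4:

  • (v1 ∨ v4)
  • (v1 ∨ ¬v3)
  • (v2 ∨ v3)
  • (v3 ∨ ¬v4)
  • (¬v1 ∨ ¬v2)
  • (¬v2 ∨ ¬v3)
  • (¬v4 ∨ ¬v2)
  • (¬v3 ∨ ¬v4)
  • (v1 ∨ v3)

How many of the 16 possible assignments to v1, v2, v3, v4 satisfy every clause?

1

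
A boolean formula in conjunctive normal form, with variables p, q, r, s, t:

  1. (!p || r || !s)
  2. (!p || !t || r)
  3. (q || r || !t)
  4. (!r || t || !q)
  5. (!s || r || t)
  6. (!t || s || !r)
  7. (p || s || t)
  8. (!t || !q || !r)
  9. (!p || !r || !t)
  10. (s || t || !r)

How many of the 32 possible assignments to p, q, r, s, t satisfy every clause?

7

The models are:
  p=0 q=0 r=1 s=1 t=0
  p=0 q=0 r=1 s=1 t=1
  p=0 q=1 r=0 s=0 t=1
  p=0 q=1 r=0 s=1 t=1
  p=1 q=0 r=0 s=0 t=0
  p=1 q=0 r=1 s=1 t=0
  p=1 q=1 r=0 s=0 t=0
That's 7 in total.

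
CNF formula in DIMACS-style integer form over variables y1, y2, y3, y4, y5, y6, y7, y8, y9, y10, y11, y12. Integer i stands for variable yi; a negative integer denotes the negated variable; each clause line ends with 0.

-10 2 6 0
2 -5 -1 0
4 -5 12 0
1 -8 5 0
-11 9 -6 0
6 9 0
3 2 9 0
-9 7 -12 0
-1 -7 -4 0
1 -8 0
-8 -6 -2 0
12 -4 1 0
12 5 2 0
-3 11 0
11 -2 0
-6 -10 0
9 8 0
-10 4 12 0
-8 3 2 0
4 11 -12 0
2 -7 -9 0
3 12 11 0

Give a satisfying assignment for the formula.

y1 = False, y2 = True, y3 = False, y4 = False, y5 = False, y6 = False, y7 = True, y8 = False, y9 = True, y10 = False, y11 = True, y12 = False

Pure literal: y10 appears only negated; assign y10 = False.
Try y1 = False.
  then y8 is forced to False.
  then y9 is forced to True.
Try y2 = True.
  then y11 is forced to True.
Try y4 = False.
The remaining clauses are satisfied by y3 = False, y5 = False, y6 = False, y7 = True, y12 = False.
Every clause has at least one true literal under this assignment.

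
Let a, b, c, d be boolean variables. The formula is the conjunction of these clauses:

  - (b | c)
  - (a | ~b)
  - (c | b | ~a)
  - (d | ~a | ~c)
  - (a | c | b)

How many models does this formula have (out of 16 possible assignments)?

6

Satisfying assignments:
  a=F b=F c=T d=F
  a=F b=F c=T d=T
  a=T b=F c=T d=T
  a=T b=T c=F d=F
  a=T b=T c=F d=T
  a=T b=T c=T d=T
Count: 6.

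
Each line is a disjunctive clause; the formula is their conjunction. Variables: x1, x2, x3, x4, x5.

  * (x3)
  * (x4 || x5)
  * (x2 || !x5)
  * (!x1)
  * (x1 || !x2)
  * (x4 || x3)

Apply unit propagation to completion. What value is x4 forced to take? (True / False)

True

(x3) stands alone — x3 = True.
Unit clause (!x1) sets x1 = False.
From (x1 || !x2) and x1 = False: x2 = False.
In (x2 || !x5), x2 is now false; !x5 must hold, so x5 = False.
(x5 || x4) with x5 = False leaves only x4, so x4 = True.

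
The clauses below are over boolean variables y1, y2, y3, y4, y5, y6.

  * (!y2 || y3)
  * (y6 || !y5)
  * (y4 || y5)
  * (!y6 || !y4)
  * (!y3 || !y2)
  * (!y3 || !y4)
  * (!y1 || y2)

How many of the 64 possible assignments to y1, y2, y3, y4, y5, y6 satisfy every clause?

The models are:
  y1=F y2=F y3=F y4=F y5=T y6=T
  y1=F y2=F y3=F y4=T y5=F y6=F
  y1=F y2=F y3=T y4=F y5=T y6=T
Count: 3.

3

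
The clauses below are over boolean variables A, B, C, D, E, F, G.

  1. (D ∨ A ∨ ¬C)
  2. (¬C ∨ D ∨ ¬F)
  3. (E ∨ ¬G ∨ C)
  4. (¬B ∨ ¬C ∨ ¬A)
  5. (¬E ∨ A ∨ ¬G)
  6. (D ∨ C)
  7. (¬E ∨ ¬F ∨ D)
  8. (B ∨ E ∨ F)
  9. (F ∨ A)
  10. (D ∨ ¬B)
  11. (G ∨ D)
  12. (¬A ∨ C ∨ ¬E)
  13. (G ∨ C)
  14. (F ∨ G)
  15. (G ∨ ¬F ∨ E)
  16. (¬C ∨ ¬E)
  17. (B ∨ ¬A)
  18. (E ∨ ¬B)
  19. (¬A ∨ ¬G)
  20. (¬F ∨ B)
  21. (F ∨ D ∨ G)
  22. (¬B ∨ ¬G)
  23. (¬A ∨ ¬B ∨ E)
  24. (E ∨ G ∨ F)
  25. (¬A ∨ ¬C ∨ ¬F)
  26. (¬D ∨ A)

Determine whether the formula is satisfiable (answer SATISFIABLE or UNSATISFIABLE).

UNSATISFIABLE

A = True:
  propagation gives B=True, C=False, D=True, E=False; an empty clause results — contradiction.
A = False:
  propagation gives F=True, B=True, D=True; an empty clause results — contradiction.
Every branch closes, so no satisfying assignment exists.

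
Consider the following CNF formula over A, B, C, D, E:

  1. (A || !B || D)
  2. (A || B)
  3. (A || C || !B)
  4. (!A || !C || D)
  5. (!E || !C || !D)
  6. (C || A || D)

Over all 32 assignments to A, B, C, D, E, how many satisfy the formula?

11

Split on A, then C.
  A=1, C=1: remaining (B,D,E) ∈ {(0,1,0); (1,1,0)} — 2.
  A=1, C=0: B, D, E free → 2^3 = 8.
  A=0, C=1: remaining (B,D,E) ∈ {(1,1,0)} — 1.
  A=0, C=0: a clause becomes empty — 0.
Total: 2 + 8 + 1 + 0 = 11.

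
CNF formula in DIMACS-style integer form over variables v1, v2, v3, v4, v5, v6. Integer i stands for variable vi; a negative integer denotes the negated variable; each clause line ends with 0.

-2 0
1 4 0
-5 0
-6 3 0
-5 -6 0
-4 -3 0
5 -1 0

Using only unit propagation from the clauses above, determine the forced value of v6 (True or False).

(!v2) stands alone — v2 = False.
(!v5) stands alone — v5 = False.
(!v1 || v5): since v5 = False, the clause reduces to (!v1). v1 = False.
In (v1 || v4), v1 is now false; v4 must hold, so v4 = True.
From (!v3 || !v4) and v4 = True: v3 = False.
From (v3 || !v6) and v3 = False: v6 = False.

False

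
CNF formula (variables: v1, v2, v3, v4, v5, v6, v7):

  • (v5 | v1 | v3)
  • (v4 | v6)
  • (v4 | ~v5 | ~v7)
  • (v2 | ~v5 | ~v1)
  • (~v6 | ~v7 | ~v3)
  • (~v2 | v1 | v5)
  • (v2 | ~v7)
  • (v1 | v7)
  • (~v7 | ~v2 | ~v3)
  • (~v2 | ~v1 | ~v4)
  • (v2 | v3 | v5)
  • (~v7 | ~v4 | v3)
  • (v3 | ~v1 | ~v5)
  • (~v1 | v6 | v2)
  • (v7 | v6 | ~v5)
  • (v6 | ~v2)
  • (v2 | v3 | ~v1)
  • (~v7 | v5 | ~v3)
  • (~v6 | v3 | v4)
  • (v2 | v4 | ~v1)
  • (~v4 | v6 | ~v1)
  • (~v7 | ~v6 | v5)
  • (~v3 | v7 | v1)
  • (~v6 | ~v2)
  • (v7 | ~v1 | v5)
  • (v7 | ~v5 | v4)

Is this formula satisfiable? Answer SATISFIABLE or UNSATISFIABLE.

v1 = True:
  v2 = True:
    propagation gives v4=False, v6=True; an empty clause results — contradiction.
  v2 = False:
    propagation gives v5=False, v7=False; an empty clause results — contradiction.
v1 = False:
  propagation gives v7=True, v2=True, v5=True, v4=True; an empty clause results — contradiction.
Every branch closes, so no satisfying assignment exists.

UNSATISFIABLE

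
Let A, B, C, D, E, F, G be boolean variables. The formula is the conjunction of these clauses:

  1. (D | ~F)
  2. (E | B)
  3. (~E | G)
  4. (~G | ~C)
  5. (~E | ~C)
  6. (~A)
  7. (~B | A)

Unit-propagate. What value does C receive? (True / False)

False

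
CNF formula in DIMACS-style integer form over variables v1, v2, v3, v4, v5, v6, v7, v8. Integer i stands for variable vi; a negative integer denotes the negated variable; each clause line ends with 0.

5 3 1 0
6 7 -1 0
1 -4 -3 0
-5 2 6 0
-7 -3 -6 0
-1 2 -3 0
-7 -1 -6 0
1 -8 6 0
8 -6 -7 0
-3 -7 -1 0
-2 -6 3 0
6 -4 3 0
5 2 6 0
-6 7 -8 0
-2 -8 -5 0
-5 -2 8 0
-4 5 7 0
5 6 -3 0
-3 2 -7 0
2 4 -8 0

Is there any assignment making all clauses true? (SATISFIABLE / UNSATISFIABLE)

Try v1 = True.
For the remaining variables, v2 = False, v3 = False, v4 = False, v5 = False, v6 = True, v7 = False, v8 = False works.
Every clause has at least one true literal under this assignment.
So v1=1, v2=0, v3=0, v4=0, v5=0, v6=1, v7=0, v8=0 is a satisfying assignment.

SATISFIABLE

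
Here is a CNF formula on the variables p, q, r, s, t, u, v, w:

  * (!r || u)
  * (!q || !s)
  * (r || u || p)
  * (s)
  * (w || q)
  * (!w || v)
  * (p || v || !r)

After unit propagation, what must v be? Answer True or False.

(s) is a unit clause: s = True.
(!s || !q): since s = True, the clause reduces to (!q). q = False.
From (q || w) and q = False: w = True.
(v || !w) with w = True leaves only v, so v = True.

True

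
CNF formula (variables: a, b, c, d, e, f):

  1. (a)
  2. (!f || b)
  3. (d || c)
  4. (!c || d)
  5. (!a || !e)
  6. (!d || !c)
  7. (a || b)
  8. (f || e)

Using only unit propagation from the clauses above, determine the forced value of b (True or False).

Unit clause (a) sets a = True.
(!a || !e) with a = True leaves only !e, so e = False.
(f || e) with e = False leaves only f, so f = True.
(b || !f): since f = True, the clause reduces to (b). b = True.

True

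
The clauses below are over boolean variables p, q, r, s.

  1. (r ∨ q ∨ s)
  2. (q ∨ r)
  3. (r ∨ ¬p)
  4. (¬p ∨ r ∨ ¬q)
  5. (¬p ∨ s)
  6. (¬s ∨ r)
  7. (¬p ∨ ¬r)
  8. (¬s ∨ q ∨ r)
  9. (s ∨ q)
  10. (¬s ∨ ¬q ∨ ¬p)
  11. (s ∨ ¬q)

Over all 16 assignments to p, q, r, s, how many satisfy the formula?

The models are:
  p=F q=F r=T s=T
  p=F q=T r=T s=T
Count: 2.

2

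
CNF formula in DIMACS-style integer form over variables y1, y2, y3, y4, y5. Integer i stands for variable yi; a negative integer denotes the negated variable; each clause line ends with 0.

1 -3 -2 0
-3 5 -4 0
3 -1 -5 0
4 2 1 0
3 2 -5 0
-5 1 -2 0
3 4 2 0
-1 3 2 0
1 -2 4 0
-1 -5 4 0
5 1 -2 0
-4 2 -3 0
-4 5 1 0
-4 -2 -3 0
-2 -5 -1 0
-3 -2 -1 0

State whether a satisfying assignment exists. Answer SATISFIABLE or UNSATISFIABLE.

SATISFIABLE

Try y1 = True.
Set y2 = True and propagate.
  then y5 is forced to False.
  then y3 is forced to False.
y4 is now unconstrained; take y4 = True.
So y1=1, y2=1, y3=0, y4=1, y5=0 is a satisfying assignment.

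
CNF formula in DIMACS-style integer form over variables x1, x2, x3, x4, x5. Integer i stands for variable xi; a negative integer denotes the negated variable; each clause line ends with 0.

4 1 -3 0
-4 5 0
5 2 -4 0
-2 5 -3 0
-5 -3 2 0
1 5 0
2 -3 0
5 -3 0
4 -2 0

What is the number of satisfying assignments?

9

Case analysis on x5 and x2:
  x5=1, x2=1: remaining (x1,x3,x4) ∈ {(0,0,1); (0,1,1); (1,0,1); (1,1,1)} — 4.
  x5=1, x2=0: remaining (x1,x3,x4) ∈ {(0,0,0); (0,0,1); (1,0,0); (1,0,1)} — 4.
  x5=0, x2=1: a clause becomes empty — 0.
  x5=0, x2=0: remaining (x1,x3,x4) ∈ {(1,0,0)} — 1.
Total: 4 + 4 + 0 + 1 = 9.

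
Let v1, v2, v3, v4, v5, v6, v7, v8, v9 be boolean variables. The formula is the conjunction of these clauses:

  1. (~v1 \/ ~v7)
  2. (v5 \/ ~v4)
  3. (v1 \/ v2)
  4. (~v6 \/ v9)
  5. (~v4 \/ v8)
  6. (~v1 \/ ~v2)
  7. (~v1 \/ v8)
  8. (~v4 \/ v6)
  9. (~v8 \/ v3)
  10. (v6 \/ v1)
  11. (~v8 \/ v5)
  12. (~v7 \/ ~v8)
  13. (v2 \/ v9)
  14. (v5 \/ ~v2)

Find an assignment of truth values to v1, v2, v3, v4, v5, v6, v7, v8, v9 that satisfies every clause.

v1=F, v2=T, v3=F, v4=F, v5=T, v6=T, v7=T, v8=F, v9=T

Check each clause:
  1. (~v7 \/ ~v1) — ~v1 is true.
  2. (~v4 \/ v5) — ~v4 is true.
  3. (v1 \/ v2) — v2 is true.
  4. (~v6 \/ v9) — v9 is true.
  5. (v8 \/ ~v4) — ~v4 is true.
  6. (~v2 \/ ~v1) — ~v1 is true.
  7. (v8 \/ ~v1) — ~v1 is true.
  8. (v6 \/ ~v4) — ~v4 is true.
  9. (v3 \/ ~v8) — ~v8 is true.
  10. (v1 \/ v6) — v6 is true.
  11. (v5 \/ ~v8) — ~v8 is true.
  12. (~v8 \/ ~v7) — ~v8 is true.
  13. (v2 \/ v9) — v9 is true.
  14. (~v2 \/ v5) — v5 is true.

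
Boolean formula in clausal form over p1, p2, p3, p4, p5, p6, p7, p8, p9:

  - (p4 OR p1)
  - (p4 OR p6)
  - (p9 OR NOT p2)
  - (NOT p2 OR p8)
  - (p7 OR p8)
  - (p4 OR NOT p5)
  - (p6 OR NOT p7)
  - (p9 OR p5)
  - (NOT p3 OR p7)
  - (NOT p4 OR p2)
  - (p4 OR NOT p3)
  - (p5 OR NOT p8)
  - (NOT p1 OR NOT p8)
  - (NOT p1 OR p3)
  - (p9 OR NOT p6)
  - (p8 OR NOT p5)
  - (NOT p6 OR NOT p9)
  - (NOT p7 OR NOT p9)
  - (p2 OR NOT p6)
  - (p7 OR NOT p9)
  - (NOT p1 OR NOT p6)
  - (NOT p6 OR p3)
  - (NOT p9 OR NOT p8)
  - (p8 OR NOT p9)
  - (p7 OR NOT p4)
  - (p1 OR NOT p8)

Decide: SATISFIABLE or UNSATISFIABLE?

p8 = True:
  propagation gives p5=True, p4=True, p2=True, p9=True; an empty clause results — contradiction.
p8 = False:
  propagation gives p2=False, p7=True, p6=True; an empty clause results — contradiction.
Every branch closes, so no satisfying assignment exists.

UNSATISFIABLE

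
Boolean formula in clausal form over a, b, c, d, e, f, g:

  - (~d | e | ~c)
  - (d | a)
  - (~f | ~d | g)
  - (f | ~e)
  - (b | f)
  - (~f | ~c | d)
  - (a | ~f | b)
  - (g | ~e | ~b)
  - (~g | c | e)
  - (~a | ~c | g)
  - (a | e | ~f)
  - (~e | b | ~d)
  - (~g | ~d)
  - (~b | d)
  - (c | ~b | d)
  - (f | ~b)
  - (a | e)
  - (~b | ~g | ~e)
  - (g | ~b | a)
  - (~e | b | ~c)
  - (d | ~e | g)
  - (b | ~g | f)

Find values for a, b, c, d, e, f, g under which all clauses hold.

Set a = True and propagate.
Set b = False and propagate.
  then f is forced to True.
For the remaining variables, c = False, d = False, e = True, g = True works.

a=T, b=F, c=F, d=F, e=T, f=T, g=T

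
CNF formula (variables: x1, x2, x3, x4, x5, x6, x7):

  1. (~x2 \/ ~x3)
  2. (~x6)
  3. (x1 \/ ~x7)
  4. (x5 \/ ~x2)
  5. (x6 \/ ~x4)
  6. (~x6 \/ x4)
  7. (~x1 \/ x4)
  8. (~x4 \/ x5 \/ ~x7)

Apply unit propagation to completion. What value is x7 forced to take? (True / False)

(~x6) is a unit clause: x6 = False.
(x6 \/ ~x4): since x6 = False, the clause reduces to (~x4). x4 = False.
(x4 \/ ~x1): since x4 = False, the clause reduces to (~x1). x1 = False.
(~x7 \/ x1): since x1 = False, the clause reduces to (~x7). x7 = False.

False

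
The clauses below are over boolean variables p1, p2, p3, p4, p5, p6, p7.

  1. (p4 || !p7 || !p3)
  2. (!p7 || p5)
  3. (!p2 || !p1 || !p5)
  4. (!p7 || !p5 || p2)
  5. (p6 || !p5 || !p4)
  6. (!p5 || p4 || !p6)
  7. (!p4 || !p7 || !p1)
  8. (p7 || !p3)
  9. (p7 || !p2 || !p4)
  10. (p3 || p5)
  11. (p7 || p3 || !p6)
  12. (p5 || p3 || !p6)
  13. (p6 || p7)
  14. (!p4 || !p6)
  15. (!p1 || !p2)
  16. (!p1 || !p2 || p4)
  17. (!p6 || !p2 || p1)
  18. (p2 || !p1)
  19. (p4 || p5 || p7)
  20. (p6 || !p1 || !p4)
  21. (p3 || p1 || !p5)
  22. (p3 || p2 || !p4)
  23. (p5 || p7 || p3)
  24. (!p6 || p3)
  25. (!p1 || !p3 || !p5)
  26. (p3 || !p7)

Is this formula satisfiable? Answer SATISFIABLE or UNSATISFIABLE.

UNSATISFIABLE

p3 = True:
  propagation gives p7=True, p4=True, p5=True, p2=True; an empty clause results — contradiction.
p3 = False:
  propagation gives p5=True, p1=True, p2=False; an empty clause results — contradiction.
Every branch closes, so no satisfying assignment exists.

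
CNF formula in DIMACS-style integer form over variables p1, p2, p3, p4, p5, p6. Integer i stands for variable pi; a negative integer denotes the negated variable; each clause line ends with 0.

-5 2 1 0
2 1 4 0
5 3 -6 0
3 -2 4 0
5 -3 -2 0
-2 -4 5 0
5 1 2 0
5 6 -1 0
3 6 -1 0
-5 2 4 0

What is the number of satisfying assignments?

Case analysis on p2 and p5:
  p2=1, p5=1: 11 of the 16 assignments to (p1,p3,p4,p6) work.
  p2=1, p5=0: a clause becomes empty — 0.
  p2=0, p5=1: remaining (p1,p3,p4,p6) ∈ {(1,0,1,1); (1,1,1,0); (1,1,1,1)} — 3.
  p2=0, p5=0: remaining (p1,p3,p4,p6) ∈ {(1,1,0,1); (1,1,1,1)} — 2.
Total: 11 + 0 + 3 + 2 = 16.

16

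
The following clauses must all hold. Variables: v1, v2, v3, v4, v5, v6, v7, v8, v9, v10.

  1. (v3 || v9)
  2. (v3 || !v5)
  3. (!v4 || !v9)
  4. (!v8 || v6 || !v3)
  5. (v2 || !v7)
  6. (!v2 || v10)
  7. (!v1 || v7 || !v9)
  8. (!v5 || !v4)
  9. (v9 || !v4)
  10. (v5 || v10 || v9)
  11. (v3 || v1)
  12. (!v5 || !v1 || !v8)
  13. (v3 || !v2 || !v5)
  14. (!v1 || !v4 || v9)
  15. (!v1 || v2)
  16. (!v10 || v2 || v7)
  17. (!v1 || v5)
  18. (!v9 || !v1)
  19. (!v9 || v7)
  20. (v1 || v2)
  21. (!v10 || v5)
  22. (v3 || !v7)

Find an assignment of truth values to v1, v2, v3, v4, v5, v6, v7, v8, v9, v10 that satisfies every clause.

v1=F, v2=T, v3=T, v4=F, v5=T, v6=T, v7=F, v8=F, v9=F, v10=T

v4 occurs only negated in the remaining clauses — set v4 = False.
v6 occurs only positively in the remaining clauses — set v6 = True.
Set v1 = False and propagate.
  then v3 is forced to True.
  then v2 is forced to True.
  then v10 is forced to True.
  then v5 is forced to True.
For the remaining variables, v7 = False, v8 = False, v9 = False works.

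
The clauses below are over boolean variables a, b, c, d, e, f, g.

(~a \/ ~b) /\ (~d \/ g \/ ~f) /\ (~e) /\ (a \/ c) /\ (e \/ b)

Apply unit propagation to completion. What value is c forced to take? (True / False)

True

(~e) is a unit clause: e = False.
(b \/ e): since e = False, the clause reduces to (b). b = True.
(~a \/ ~b): since b = True, the clause reduces to (~a). a = False.
(c \/ a): since a = False, the clause reduces to (c). c = True.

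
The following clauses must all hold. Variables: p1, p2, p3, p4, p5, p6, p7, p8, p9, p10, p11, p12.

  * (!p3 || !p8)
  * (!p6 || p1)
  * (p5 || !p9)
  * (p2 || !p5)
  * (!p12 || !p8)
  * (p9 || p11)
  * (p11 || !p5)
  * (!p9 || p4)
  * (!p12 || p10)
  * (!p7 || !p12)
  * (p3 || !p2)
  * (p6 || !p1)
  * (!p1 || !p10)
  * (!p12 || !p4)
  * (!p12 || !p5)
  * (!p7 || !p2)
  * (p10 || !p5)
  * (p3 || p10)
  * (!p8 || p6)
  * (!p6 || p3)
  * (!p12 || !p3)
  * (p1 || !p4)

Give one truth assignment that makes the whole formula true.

Pure literal: p7 appears only negated; assign p7 = False.
p8 occurs only negated in the remaining clauses — set p8 = False.
Branch on p1: take p1 = False.
  then p6 is forced to False.
  then p4 is forced to False.
  then p9 is forced to False.
  then p11 is forced to True.
The remaining clauses are satisfied by p2 = False, p3 = True, p5 = False, p10 = True, p12 = False.

p1=False, p2=False, p3=True, p4=False, p5=False, p6=False, p7=False, p8=False, p9=False, p10=True, p11=True, p12=False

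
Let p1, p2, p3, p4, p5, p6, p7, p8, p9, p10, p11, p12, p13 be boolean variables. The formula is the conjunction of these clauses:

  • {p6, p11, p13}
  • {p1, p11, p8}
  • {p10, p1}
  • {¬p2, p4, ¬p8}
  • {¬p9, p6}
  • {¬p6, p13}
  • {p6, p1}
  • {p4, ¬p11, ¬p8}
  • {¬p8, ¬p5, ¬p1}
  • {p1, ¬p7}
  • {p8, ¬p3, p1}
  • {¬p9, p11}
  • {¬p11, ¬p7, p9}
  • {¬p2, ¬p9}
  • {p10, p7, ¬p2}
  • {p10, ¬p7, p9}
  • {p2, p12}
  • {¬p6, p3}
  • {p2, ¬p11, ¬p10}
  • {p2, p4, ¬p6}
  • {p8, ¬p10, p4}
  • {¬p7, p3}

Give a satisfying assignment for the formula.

Pure literal: p5 appears only negated; assign p5 = False.
Pure literal: p12 appears only positively; assign p12 = True.
Try p1 = True.
Set p2 = False and propagate.
Try p3 = False.
  then p6 is forced to False.
  then p9 is forced to False.
  then p7 is forced to False.
For the remaining variables, p4 = False, p8 = True, p10 = True, p11 = False, p13 = True works.
Every clause has at least one true literal under this assignment.
Check each clause:
  1. {p6, p11, p13} — p13 is true.
  2. {p1, p8, p11} — p8 is true.
  3. {p1, p10} — p1 is true.
  4. {¬p2, p4, ¬p8} — ¬p2 is true.
  5. {¬p9, p6} — ¬p9 is true.
  6. {¬p6, p13} — ¬p6 is true.
  7. {p1, p6} — p1 is true.
  8. {¬p8, p4, ¬p11} — ¬p11 is true.
  9. {¬p8, ¬p1, ¬p5} — ¬p5 is true.
  10. {¬p7, p1} — ¬p7 is true.
  11. {¬p3, p8, p1} — p8 is true.
  12. {¬p9, p11} — ¬p9 is true.
  13. {¬p7, ¬p11, p9} — ¬p11 is true.
  14. {¬p2, ¬p9} — ¬p2 is true.
  15. {p10, p7, ¬p2} — p10 is true.
  16. {p10, ¬p7, p9} — p10 is true.
  17. {p12, p2} — p12 is true.
  18. {p3, ¬p6} — ¬p6 is true.
  19. {¬p11, ¬p10, p2} — ¬p11 is true.
  20. {¬p6, p2, p4} — ¬p6 is true.
  21. {p4, p8, ¬p10} — p8 is true.
  22. {¬p7, p3} — ¬p7 is true.

p1 = True, p2 = False, p3 = False, p4 = False, p5 = False, p6 = False, p7 = False, p8 = True, p9 = False, p10 = True, p11 = False, p12 = True, p13 = True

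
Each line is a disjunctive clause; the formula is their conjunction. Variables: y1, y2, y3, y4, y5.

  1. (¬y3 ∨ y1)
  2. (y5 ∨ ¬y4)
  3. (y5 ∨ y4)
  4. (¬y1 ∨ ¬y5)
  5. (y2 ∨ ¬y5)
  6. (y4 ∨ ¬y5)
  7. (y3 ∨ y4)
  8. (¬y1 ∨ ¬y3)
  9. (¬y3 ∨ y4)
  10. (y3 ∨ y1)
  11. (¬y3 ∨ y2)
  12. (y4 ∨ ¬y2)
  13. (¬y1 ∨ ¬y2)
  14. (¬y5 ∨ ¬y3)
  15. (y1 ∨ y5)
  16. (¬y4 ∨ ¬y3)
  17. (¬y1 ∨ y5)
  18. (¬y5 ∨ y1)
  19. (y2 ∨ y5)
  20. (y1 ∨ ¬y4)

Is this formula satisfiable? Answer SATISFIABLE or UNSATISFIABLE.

UNSATISFIABLE

y5 = True:
  propagation gives y1=False; an empty clause results — contradiction.
y5 = False:
  propagation gives y4=False; an empty clause results — contradiction.
Every branch closes, so no satisfying assignment exists.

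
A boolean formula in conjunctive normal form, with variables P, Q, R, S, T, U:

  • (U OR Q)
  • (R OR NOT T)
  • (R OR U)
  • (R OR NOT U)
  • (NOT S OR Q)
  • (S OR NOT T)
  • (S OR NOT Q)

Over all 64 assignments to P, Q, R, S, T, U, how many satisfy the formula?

10

Split on Q, then R.
  Q=1, R=1: forces S=1; P, T, U free → 2^3 = 8.
  Q=1, R=0: a clause becomes empty — 0.
  Q=0, R=1: remaining (P,S,T,U) ∈ {(0,0,0,1); (1,0,0,1)} — 2.
  Q=0, R=0: a clause becomes empty — 0.
Total: 8 + 0 + 2 + 0 = 10.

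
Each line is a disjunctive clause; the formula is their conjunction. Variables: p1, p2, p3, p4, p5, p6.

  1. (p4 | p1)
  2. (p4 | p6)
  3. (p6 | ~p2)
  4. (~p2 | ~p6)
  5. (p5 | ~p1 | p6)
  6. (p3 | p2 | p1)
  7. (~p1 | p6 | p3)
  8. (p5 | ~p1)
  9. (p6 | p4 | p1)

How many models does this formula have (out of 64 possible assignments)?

Split on p1, then p6.
  p1=T, p6=T: remaining (p2,p3,p4,p5) ∈ {(F,F,F,T); (F,F,T,T); (F,T,F,T); (F,T,T,T)} — 4.
  p1=T, p6=F: remaining (p2,p3,p4,p5) ∈ {(F,T,T,T)} — 1.
  p1=F, p6=T: remaining (p2,p3,p4,p5) ∈ {(F,T,T,F); (F,T,T,T)} — 2.
  p1=F, p6=F: remaining (p2,p3,p4,p5) ∈ {(F,T,T,F); (F,T,T,T)} — 2.
Total: 4 + 1 + 2 + 2 = 9.

9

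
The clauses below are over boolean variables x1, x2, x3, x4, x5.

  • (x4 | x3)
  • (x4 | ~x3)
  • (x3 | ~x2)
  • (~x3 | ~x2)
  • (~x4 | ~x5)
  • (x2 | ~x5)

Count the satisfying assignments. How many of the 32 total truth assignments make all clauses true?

4

Satisfying assignments:
  x1=0 x2=0 x3=0 x4=1 x5=0
  x1=0 x2=0 x3=1 x4=1 x5=0
  x1=1 x2=0 x3=0 x4=1 x5=0
  x1=1 x2=0 x3=1 x4=1 x5=0
That's 4 in total.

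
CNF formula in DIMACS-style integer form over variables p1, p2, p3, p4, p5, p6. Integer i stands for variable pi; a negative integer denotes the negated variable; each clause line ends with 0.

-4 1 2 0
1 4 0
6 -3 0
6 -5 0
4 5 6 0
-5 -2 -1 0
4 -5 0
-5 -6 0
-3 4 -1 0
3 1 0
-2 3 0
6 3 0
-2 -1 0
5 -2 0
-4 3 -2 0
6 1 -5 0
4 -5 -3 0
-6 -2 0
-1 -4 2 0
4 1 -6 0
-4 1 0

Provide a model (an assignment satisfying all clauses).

p1=True  p2=False  p3=False  p4=False  p5=False  p6=True

Check each clause:
  1. (~p4 | p1 | p2) — p1 is true.
  2. (p1 | p4) — p1 is true.
  3. (p6 | ~p3) — ~p3 is true.
  4. (p6 | ~p5) — ~p5 is true.
  5. (p5 | p6 | p4) — p6 is true.
  6. (~p5 | ~p1 | ~p2) — ~p5 is true.
  7. (~p5 | p4) — ~p5 is true.
  8. (~p5 | ~p6) — ~p5 is true.
  9. (p4 | ~p3 | ~p1) — ~p3 is true.
  10. (p1 | p3) — p1 is true.
  11. (p3 | ~p2) — ~p2 is true.
  12. (p6 | p3) — p6 is true.
  13. (~p2 | ~p1) — ~p2 is true.
  14. (~p2 | p5) — ~p2 is true.
  15. (~p2 | ~p4 | p3) — ~p4 is true.
  16. (p6 | ~p5 | p1) — p1 is true.
  17. (p4 | ~p5 | ~p3) — ~p5 is true.
  18. (~p6 | ~p2) — ~p2 is true.
  19. (p2 | ~p4 | ~p1) — ~p4 is true.
  20. (p1 | p4 | ~p6) — p1 is true.
  21. (~p4 | p1) — p1 is true.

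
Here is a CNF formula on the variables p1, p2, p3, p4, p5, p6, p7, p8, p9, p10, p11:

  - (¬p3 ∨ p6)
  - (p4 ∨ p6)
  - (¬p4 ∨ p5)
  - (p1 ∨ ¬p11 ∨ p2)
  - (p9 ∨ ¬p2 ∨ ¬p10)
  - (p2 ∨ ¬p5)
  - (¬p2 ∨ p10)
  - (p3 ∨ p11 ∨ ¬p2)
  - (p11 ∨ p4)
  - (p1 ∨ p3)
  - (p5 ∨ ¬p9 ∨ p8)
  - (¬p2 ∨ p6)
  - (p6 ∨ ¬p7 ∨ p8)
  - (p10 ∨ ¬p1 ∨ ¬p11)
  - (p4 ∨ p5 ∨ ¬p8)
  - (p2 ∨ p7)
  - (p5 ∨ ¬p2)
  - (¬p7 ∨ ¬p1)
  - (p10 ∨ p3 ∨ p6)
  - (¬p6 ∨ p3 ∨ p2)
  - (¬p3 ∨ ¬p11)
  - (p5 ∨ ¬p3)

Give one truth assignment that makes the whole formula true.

Branch on p1: take p1 = True.
  then p7 is forced to False.
  then p2 is forced to True.
  then p10 is forced to True.
  then p9 is forced to True.
  then p6 is forced to True.
  then p5 is forced to True.
Set p3 = False and propagate.
  then p11 is forced to True.
p4, p8 are now unconstrained; take p4 = True, p8 = False.

p1 = 1  p2 = 1  p3 = 0  p4 = 1  p5 = 1  p6 = 1  p7 = 0  p8 = 0  p9 = 1  p10 = 1  p11 = 1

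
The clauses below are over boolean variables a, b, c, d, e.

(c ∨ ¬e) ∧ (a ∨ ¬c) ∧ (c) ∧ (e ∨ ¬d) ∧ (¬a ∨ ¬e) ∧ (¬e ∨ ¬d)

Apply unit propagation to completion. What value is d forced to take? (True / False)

False

(c) is a unit clause: c = True.
(¬c ∨ a) with c = True leaves only a, so a = True.
From (¬a ∨ ¬e) and a = True: e = False.
(e ∨ ¬d): since e = False, the clause reduces to (¬d). d = False.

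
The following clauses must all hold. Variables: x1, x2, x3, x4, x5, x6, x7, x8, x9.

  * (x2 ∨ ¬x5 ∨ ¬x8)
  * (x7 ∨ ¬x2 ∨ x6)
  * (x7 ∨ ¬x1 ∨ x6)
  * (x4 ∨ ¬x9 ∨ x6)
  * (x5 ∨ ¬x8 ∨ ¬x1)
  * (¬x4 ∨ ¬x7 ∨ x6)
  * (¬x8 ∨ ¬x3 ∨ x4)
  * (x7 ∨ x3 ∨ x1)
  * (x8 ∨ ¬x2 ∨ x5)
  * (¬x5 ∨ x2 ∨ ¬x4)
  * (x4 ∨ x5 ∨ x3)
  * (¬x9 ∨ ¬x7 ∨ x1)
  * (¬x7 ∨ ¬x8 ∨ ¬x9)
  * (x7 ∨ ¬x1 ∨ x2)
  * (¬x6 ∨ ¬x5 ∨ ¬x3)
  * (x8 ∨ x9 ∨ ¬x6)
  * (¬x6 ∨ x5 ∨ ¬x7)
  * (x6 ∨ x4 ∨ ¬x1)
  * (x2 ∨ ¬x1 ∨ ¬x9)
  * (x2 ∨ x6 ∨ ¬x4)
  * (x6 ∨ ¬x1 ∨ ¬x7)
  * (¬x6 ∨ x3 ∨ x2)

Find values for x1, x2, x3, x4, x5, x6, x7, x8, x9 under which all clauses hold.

x1=1  x2=1  x3=0  x4=1  x5=1  x6=1  x7=0  x8=1  x9=0

Check each clause:
  1. (¬x8 ∨ ¬x5 ∨ x2) — x2 is true.
  2. (¬x2 ∨ x6 ∨ x7) — x6 is true.
  3. (x7 ∨ x6 ∨ ¬x1) — x6 is true.
  4. (¬x9 ∨ x4 ∨ x6) — x4 is true.
  5. (¬x1 ∨ ¬x8 ∨ x5) — x5 is true.
  6. (¬x7 ∨ ¬x4 ∨ x6) — ¬x7 is true.
  7. (x4 ∨ ¬x8 ∨ ¬x3) — x4 is true.
  8. (x1 ∨ x3 ∨ x7) — x1 is true.
  9. (x5 ∨ ¬x2 ∨ x8) — x8 is true.
  10. (¬x4 ∨ ¬x5 ∨ x2) — x2 is true.
  11. (x5 ∨ x4 ∨ x3) — x4 is true.
  12. (¬x7 ∨ ¬x9 ∨ x1) — x1 is true.
  13. (¬x9 ∨ ¬x7 ∨ ¬x8) — ¬x7 is true.
  14. (x2 ∨ x7 ∨ ¬x1) — x2 is true.
  15. (¬x6 ∨ ¬x5 ∨ ¬x3) — ¬x3 is true.
  16. (¬x6 ∨ x9 ∨ x8) — x8 is true.
  17. (¬x7 ∨ x5 ∨ ¬x6) — ¬x7 is true.
  18. (x6 ∨ ¬x1 ∨ x4) — x4 is true.
  19. (¬x1 ∨ ¬x9 ∨ x2) — x2 is true.
  20. (x2 ∨ x6 ∨ ¬x4) — x2 is true.
  21. (¬x1 ∨ ¬x7 ∨ x6) — ¬x7 is true.
  22. (x2 ∨ ¬x6 ∨ x3) — x2 is true.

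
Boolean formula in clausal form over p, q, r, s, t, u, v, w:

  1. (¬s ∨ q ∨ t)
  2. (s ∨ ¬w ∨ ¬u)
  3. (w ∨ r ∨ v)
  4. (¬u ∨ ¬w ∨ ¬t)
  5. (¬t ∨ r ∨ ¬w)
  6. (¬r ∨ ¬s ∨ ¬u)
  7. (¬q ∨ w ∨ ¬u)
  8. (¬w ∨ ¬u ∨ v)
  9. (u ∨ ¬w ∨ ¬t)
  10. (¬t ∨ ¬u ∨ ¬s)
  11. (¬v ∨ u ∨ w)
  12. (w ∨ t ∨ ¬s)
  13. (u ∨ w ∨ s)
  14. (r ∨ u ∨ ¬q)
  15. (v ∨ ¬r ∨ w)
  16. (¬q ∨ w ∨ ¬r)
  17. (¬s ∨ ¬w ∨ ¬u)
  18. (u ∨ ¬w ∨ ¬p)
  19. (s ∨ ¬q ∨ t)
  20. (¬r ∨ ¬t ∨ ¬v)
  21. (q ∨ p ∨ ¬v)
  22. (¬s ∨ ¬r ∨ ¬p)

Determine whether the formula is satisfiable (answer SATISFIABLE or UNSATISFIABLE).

Branch on p: take p = False.
Try q = False.
  then v is forced to False.
For the remaining variables, r = True, s = False, t = False, u = False, w = True works.
So p = F, q = F, r = T, s = F, t = F, u = F, v = F, w = T is a satisfying assignment.

SATISFIABLE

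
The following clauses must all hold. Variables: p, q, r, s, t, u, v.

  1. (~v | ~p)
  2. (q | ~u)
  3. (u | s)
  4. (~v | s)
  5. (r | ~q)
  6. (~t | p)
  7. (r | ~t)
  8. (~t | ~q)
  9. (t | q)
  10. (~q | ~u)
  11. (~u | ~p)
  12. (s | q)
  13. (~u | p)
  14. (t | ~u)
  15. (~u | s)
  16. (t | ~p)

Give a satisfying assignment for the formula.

p = F, q = T, r = T, s = T, t = F, u = F, v = F

r occurs only positively in the remaining clauses — set r = True.
s occurs only positively in the remaining clauses — set s = True.
Branch on p: take p = False.
  then t is forced to False.
  then q is forced to True.
  then u is forced to False.
v is now unconstrained; take v = False.
Every clause has at least one true literal under this assignment.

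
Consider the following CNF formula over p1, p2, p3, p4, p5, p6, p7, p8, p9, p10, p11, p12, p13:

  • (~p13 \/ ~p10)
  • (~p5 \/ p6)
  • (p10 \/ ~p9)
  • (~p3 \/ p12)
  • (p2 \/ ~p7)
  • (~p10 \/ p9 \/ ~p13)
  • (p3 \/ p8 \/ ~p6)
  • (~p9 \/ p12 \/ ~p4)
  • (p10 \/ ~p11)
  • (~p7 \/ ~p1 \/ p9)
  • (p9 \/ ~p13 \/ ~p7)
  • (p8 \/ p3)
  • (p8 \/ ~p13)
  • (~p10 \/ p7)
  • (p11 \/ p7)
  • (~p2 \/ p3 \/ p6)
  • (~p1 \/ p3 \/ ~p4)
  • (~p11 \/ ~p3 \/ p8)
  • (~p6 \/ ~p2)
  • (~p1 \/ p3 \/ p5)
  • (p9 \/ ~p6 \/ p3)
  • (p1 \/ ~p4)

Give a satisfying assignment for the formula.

p1=False, p2=True, p3=True, p4=False, p5=False, p6=False, p7=True, p8=True, p9=True, p10=True, p11=True, p12=True, p13=False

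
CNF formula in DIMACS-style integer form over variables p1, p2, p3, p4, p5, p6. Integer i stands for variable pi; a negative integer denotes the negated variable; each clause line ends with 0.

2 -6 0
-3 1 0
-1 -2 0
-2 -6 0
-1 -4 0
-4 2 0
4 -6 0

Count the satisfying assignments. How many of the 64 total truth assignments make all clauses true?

10

Case analysis on p2 and p1:
  p2=T, p1=T: a clause becomes empty — 0.
  p2=T, p1=F: remaining (p3,p4,p5,p6) ∈ {(F,F,F,F); (F,F,T,F); (F,T,F,F); (F,T,T,F)} — 4.
  p2=F, p1=T: remaining (p3,p4,p5,p6) ∈ {(F,F,F,F); (F,F,T,F); (T,F,F,F); (T,F,T,F)} — 4.
  p2=F, p1=F: remaining (p3,p4,p5,p6) ∈ {(F,F,F,F); (F,F,T,F)} — 2.
Total: 0 + 4 + 4 + 2 = 10.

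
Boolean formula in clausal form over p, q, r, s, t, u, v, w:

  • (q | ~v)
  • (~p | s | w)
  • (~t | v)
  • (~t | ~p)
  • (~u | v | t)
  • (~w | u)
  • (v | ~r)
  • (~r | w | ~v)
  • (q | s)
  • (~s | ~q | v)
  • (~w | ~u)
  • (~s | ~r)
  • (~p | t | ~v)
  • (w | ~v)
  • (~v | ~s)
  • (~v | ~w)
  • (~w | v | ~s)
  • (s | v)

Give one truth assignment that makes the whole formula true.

p occurs only negated in the remaining clauses — set p = False.
Pure literal: r appears only negated; assign r = False.
Set q = False and propagate.
  then v is forced to False.
  then t is forced to False.
  then u is forced to False.
  then w is forced to False.
  then s is forced to True.

p = 0  q = 0  r = 0  s = 1  t = 0  u = 0  v = 0  w = 0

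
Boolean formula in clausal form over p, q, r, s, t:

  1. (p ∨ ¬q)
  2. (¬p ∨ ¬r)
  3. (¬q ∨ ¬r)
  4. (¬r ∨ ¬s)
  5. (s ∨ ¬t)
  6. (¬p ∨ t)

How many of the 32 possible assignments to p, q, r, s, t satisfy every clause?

6

The models are:
  p=0 q=0 r=0 s=0 t=0
  p=0 q=0 r=0 s=1 t=0
  p=0 q=0 r=0 s=1 t=1
  p=0 q=0 r=1 s=0 t=0
  p=1 q=0 r=0 s=1 t=1
  p=1 q=1 r=0 s=1 t=1
Count: 6.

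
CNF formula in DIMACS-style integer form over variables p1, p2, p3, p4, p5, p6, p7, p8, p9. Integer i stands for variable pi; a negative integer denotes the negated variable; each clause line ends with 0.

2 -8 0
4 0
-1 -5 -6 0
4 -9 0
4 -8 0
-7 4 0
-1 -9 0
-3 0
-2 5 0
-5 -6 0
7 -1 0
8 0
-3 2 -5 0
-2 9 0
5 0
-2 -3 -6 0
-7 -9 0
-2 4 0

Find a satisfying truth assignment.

p1 = False  p2 = True  p3 = False  p4 = True  p5 = True  p6 = False  p7 = False  p8 = True  p9 = True

(p4) is a unit clause, so p4 = True.
The clause (~p3) is unit: p3 must be False.
(p8) is a unit clause, so p8 = True.
Unit propagation: (p2) forces p2 = True.
(p5) is a unit clause, so p5 = True.
(~p6) is a unit clause, so p6 = False.
(p9) is a unit clause, so p9 = True.
Unit propagation: (~p1) forces p1 = False.
(~p7) is a unit clause, so p7 = False.
Every clause has at least one true literal under this assignment.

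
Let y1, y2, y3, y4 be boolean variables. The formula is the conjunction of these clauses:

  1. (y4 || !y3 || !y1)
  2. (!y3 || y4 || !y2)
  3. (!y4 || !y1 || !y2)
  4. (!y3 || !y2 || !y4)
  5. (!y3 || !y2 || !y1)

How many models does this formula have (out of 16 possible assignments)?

10

Case analysis on y2 and y3:
  y2=T, y3=T: a clause becomes empty — 0.
  y2=T, y3=F: remaining (y1,y4) ∈ {(F,F); (F,T); (T,F)} — 3.
  y2=F, y3=T: remaining (y1,y4) ∈ {(F,F); (F,T); (T,T)} — 3.
  y2=F, y3=F: remaining (y1,y4) ∈ {(F,F); (F,T); (T,F); (T,T)} — 4.
Total: 0 + 3 + 3 + 4 = 10.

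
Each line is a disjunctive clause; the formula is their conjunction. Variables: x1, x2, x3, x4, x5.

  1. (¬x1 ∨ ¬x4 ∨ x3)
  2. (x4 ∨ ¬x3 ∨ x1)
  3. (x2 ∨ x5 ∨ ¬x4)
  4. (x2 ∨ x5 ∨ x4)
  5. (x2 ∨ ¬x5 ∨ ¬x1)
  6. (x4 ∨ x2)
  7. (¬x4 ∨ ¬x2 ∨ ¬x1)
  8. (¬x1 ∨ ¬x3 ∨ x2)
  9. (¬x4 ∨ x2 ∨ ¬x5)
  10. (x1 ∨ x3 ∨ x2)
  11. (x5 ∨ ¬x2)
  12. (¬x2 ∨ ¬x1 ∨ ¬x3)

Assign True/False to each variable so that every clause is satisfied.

x1=False, x2=True, x3=True, x4=True, x5=True

Try x1 = False.
The remaining clauses are satisfied by x2 = True, x3 = True, x4 = True, x5 = True.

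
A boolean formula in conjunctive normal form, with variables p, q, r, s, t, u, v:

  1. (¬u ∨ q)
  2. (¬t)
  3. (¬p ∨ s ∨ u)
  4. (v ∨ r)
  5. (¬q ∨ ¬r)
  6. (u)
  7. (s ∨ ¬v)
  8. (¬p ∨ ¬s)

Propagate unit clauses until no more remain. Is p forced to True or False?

(¬t) stands alone — t = False.
(u) stands alone — u = True.
(¬u ∨ q) with u = True leaves only q, so q = True.
From (¬q ∨ ¬r) and q = True: r = False.
(r ∨ v): since r = False, the clause reduces to (v). v = True.
In (s ∨ ¬v), ¬v is now false; s must hold, so s = True.
(¬p ∨ ¬s) with s = True leaves only ¬p, so p = False.

False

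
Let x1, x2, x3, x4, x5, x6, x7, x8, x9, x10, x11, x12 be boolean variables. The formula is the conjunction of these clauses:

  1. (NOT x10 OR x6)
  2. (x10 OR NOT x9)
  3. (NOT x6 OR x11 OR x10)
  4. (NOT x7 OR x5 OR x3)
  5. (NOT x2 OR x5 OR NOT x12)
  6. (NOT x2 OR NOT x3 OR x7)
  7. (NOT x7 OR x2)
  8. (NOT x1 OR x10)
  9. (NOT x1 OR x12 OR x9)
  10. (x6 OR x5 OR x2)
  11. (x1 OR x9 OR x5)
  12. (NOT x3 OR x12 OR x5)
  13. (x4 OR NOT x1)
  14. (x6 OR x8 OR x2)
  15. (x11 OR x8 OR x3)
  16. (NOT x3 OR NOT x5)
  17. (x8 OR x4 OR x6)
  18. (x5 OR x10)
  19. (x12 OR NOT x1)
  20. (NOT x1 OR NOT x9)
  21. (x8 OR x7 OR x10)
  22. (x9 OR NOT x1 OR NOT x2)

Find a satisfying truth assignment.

x1 = False, x2 = True, x3 = False, x4 = True, x5 = True, x6 = True, x7 = False, x8 = True, x9 = False, x10 = True, x11 = True, x12 = False

Check each clause:
  1. (x6 OR NOT x10) — x6 is true.
  2. (x10 OR NOT x9) — x10 is true.
  3. (x10 OR NOT x6 OR x11) — x10 is true.
  4. (x3 OR x5 OR NOT x7) — NOT x7 is true.
  5. (x5 OR NOT x2 OR NOT x12) — NOT x12 is true.
  6. (NOT x3 OR NOT x2 OR x7) — NOT x3 is true.
  7. (x2 OR NOT x7) — NOT x7 is true.
  8. (NOT x1 OR x10) — x10 is true.
  9. (x9 OR NOT x1 OR x12) — NOT x1 is true.
  10. (x6 OR x2 OR x5) — x2 is true.
  11. (x5 OR x1 OR x9) — x5 is true.
  12. (x12 OR x5 OR NOT x3) — x5 is true.
  13. (NOT x1 OR x4) — x4 is true.
  14. (x2 OR x8 OR x6) — x8 is true.
  15. (x3 OR x8 OR x11) — x8 is true.
  16. (NOT x3 OR NOT x5) — NOT x3 is true.
  17. (x6 OR x8 OR x4) — x8 is true.
  18. (x10 OR x5) — x10 is true.
  19. (NOT x1 OR x12) — NOT x1 is true.
  20. (NOT x1 OR NOT x9) — NOT x1 is true.
  21. (x8 OR x7 OR x10) — x8 is true.
  22. (NOT x1 OR NOT x2 OR x9) — NOT x1 is true.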